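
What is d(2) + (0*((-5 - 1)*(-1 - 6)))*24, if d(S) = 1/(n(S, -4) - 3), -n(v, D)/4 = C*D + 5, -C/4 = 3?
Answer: -1/215 ≈ -0.0046512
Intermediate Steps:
C = -12 (C = -4*3 = -12)
n(v, D) = -20 + 48*D (n(v, D) = -4*(-12*D + 5) = -4*(5 - 12*D) = -20 + 48*D)
d(S) = -1/215 (d(S) = 1/((-20 + 48*(-4)) - 3) = 1/((-20 - 192) - 3) = 1/(-212 - 3) = 1/(-215) = -1/215)
d(2) + (0*((-5 - 1)*(-1 - 6)))*24 = -1/215 + (0*((-5 - 1)*(-1 - 6)))*24 = -1/215 + (0*(-6*(-7)))*24 = -1/215 + (0*42)*24 = -1/215 + 0*24 = -1/215 + 0 = -1/215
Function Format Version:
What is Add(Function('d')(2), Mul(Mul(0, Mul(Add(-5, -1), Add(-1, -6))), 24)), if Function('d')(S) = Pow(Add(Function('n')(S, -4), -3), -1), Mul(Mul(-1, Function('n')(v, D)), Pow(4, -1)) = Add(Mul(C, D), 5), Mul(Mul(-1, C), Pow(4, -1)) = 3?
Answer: Rational(-1, 215) ≈ -0.0046512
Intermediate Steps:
C = -12 (C = Mul(-4, 3) = -12)
Function('n')(v, D) = Add(-20, Mul(48, D)) (Function('n')(v, D) = Mul(-4, Add(Mul(-12, D), 5)) = Mul(-4, Add(5, Mul(-12, D))) = Add(-20, Mul(48, D)))
Function('d')(S) = Rational(-1, 215) (Function('d')(S) = Pow(Add(Add(-20, Mul(48, -4)), -3), -1) = Pow(Add(Add(-20, -192), -3), -1) = Pow(Add(-212, -3), -1) = Pow(-215, -1) = Rational(-1, 215))
Add(Function('d')(2), Mul(Mul(0, Mul(Add(-5, -1), Add(-1, -6))), 24)) = Add(Rational(-1, 215), Mul(Mul(0, Mul(Add(-5, -1), Add(-1, -6))), 24)) = Add(Rational(-1, 215), Mul(Mul(0, Mul(-6, -7)), 24)) = Add(Rational(-1, 215), Mul(Mul(0, 42), 24)) = Add(Rational(-1, 215), Mul(0, 24)) = Add(Rational(-1, 215), 0) = Rational(-1, 215)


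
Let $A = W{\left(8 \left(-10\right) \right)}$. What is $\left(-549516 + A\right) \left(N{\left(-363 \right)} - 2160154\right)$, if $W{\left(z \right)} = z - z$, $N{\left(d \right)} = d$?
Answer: $1187238659772$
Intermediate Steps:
$W{\left(z \right)} = 0$
$A = 0$
$\left(-549516 + A\right) \left(N{\left(-363 \right)} - 2160154\right) = \left(-549516 + 0\right) \left(-363 - 2160154\right) = \left(-549516\right) \left(-2160517\right) = 1187238659772$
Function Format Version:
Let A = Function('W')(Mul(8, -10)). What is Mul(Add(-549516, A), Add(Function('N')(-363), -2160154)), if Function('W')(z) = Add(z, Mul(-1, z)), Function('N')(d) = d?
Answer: 1187238659772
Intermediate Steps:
Function('W')(z) = 0
A = 0
Mul(Add(-549516, A), Add(Function('N')(-363), -2160154)) = Mul(Add(-549516, 0), Add(-363, -2160154)) = Mul(-549516, -2160517) = 1187238659772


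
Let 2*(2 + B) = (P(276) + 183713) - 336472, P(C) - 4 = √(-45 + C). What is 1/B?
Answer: -152759/11667655925 - √231/11667655925 ≈ -1.3094e-5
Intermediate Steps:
P(C) = 4 + √(-45 + C)
B = -152759/2 + √231/2 (B = -2 + (((4 + √(-45 + 276)) + 183713) - 336472)/2 = -2 + (((4 + √231) + 183713) - 336472)/2 = -2 + ((183717 + √231) - 336472)/2 = -2 + (-152755 + √231)/2 = -2 + (-152755/2 + √231/2) = -152759/2 + √231/2 ≈ -76372.)
1/B = 1/(-152759/2 + √231/2)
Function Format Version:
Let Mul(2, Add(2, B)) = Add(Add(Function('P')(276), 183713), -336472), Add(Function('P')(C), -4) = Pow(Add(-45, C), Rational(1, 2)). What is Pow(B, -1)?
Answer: Add(Rational(-152759, 11667655925), Mul(Rational(-1, 11667655925), Pow(231, Rational(1, 2)))) ≈ -1.3094e-5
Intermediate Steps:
Function('P')(C) = Add(4, Pow(Add(-45, C), Rational(1, 2)))
B = Add(Rational(-152759, 2), Mul(Rational(1, 2), Pow(231, Rational(1, 2)))) (B = Add(-2, Mul(Rational(1, 2), Add(Add(Add(4, Pow(Add(-45, 276), Rational(1, 2))), 183713), -336472))) = Add(-2, Mul(Rational(1, 2), Add(Add(Add(4, Pow(231, Rational(1, 2))), 183713), -336472))) = Add(-2, Mul(Rational(1, 2), Add(Add(183717, Pow(231, Rational(1, 2))), -336472))) = Add(-2, Mul(Rational(1, 2), Add(-152755, Pow(231, Rational(1, 2))))) = Add(-2, Add(Rational(-152755, 2), Mul(Rational(1, 2), Pow(231, Rational(1, 2))))) = Add(Rational(-152759, 2), Mul(Rational(1, 2), Pow(231, Rational(1, 2)))) ≈ -76372.)
Pow(B, -1) = Pow(Add(Rational(-152759, 2), Mul(Rational(1, 2), Pow(231, Rational(1, 2)))), -1)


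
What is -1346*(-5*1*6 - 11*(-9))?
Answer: -92874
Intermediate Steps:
-1346*(-5*1*6 - 11*(-9)) = -1346*(-5*6 + 99) = -1346*(-30 + 99) = -1346*69 = -92874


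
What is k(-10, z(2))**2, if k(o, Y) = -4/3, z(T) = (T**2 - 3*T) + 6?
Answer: 16/9 ≈ 1.7778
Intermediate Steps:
z(T) = 6 + T**2 - 3*T
k(o, Y) = -4/3 (k(o, Y) = -4*1/3 = -4/3)
k(-10, z(2))**2 = (-4/3)**2 = 16/9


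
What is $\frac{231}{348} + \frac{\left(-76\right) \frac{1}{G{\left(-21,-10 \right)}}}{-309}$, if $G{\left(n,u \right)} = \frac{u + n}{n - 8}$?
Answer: $\frac{993247}{1111164} \approx 0.89388$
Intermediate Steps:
$G{\left(n,u \right)} = \frac{n + u}{-8 + n}$
$\frac{231}{348} + \frac{\left(-76\right) \frac{1}{G{\left(-21,-10 \right)}}}{-309} = \frac{231}{348} + \frac{\left(-76\right) \frac{1}{\frac{1}{-8 - 21} \left(-21 - 10\right)}}{-309} = 231 \cdot \frac{1}{348} + - \frac{76}{\frac{1}{-29} \left(-31\right)} \left(- \frac{1}{309}\right) = \frac{77}{116} + - \frac{76}{\left(- \frac{1}{29}\right) \left(-31\right)} \left(- \frac{1}{309}\right) = \frac{77}{116} + - \frac{76}{\frac{31}{29}} \left(- \frac{1}{309}\right) = \frac{77}{116} + \left(-76\right) \frac{29}{31} \left(- \frac{1}{309}\right) = \frac{77}{116} - - \frac{2204}{9579} = \frac{77}{116} + \frac{2204}{9579} = \frac{993247}{1111164}$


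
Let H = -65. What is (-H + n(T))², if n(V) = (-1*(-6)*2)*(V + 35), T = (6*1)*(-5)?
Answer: 15625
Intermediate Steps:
T = -30 (T = 6*(-5) = -30)
n(V) = 420 + 12*V (n(V) = (6*2)*(35 + V) = 12*(35 + V) = 420 + 12*V)
(-H + n(T))² = (-1*(-65) + (420 + 12*(-30)))² = (65 + (420 - 360))² = (65 + 60)² = 125² = 15625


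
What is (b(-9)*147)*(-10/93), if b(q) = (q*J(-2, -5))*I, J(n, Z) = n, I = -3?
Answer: 26460/31 ≈ 853.55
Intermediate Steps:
b(q) = 6*q (b(q) = (q*(-2))*(-3) = -2*q*(-3) = 6*q)
(b(-9)*147)*(-10/93) = ((6*(-9))*147)*(-10/93) = (-54*147)*(-10*1/93) = -7938*(-10/93) = 26460/31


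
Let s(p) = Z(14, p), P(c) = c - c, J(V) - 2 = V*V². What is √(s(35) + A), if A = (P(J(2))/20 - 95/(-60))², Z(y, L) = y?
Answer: √2377/12 ≈ 4.0629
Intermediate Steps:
J(V) = 2 + V³ (J(V) = 2 + V*V² = 2 + V³)
P(c) = 0
s(p) = 14
A = 361/144 (A = (0/20 - 95/(-60))² = (0*(1/20) - 95*(-1/60))² = (0 + 19/12)² = (19/12)² = 361/144 ≈ 2.5069)
√(s(35) + A) = √(14 + 361/144) = √(2377/144) = √2377/12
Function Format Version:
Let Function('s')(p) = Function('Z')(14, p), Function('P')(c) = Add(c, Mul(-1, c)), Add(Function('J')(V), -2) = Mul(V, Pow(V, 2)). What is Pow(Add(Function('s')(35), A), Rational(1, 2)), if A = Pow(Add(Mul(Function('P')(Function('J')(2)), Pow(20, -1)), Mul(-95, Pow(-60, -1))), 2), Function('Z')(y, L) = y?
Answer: Mul(Rational(1, 12), Pow(2377, Rational(1, 2))) ≈ 4.0629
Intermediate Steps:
Function('J')(V) = Add(2, Pow(V, 3)) (Function('J')(V) = Add(2, Mul(V, Pow(V, 2))) = Add(2, Pow(V, 3)))
Function('P')(c) = 0
Function('s')(p) = 14
A = Rational(361, 144) (A = Pow(Add(Mul(0, Pow(20, -1)), Mul(-95, Pow(-60, -1))), 2) = Pow(Add(Mul(0, Rational(1, 20)), Mul(-95, Rational(-1, 60))), 2) = Pow(Add(0, Rational(19, 12)), 2) = Pow(Rational(19, 12), 2) = Rational(361, 144) ≈ 2.5069)
Pow(Add(Function('s')(35), A), Rational(1, 2)) = Pow(Add(14, Rational(361, 144)), Rational(1, 2)) = Pow(Rational(2377, 144), Rational(1, 2)) = Mul(Rational(1, 12), Pow(2377, Rational(1, 2)))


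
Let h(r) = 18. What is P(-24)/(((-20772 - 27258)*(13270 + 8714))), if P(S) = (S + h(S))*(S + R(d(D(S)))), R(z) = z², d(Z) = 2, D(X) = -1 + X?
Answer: -1/8799096 ≈ -1.1365e-7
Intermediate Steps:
P(S) = (4 + S)*(18 + S) (P(S) = (S + 18)*(S + 2²) = (18 + S)*(S + 4) = (18 + S)*(4 + S) = (4 + S)*(18 + S))
P(-24)/(((-20772 - 27258)*(13270 + 8714))) = (72 + (-24)² + 22*(-24))/(((-20772 - 27258)*(13270 + 8714))) = (72 + 576 - 528)/((-48030*21984)) = 120/(-1055891520) = 120*(-1/1055891520) = -1/8799096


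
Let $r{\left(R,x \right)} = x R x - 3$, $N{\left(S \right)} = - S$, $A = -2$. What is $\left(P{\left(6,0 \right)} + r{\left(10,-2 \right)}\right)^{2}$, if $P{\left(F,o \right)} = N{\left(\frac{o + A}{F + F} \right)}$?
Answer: $\frac{49729}{36} \approx 1381.4$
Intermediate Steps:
$P{\left(F,o \right)} = - \frac{-2 + o}{2 F}$ ($P{\left(F,o \right)} = - \frac{o - 2}{F + F} = - \frac{-2 + o}{2 F}$)
$r{\left(R,x \right)} = -3 + R x^{2}$ ($r{\left(R,x \right)} = R x x - 3 = R x^{2} - 3 = -3 + R x^{2}$)
$\left(P{\left(6,0 \right)} + r{\left(10,-2 \right)}\right)^{2} = \left(\frac{2 - 0}{2 \cdot 6} - \left(3 - 10 \left(-2\right)^{2}\right)\right)^{2} = \left(\frac{1}{2} \cdot \frac{1}{6} \left(2 + 0\right) + \left(-3 + 10 \cdot 4\right)\right)^{2} = \left(\frac{1}{2} \cdot \frac{1}{6} \cdot 2 + \left(-3 + 40\right)\right)^{2} = \left(\frac{1}{6} + 37\right)^{2} = \left(\frac{223}{6}\right)^{2} = \frac{49729}{36}$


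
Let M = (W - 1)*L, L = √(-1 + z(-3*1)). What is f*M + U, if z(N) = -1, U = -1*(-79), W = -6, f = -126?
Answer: 79 + 882*I*√2 ≈ 79.0 + 1247.3*I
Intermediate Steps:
U = 79
L = I*√2 (L = √(-1 - 1) = √(-2) = I*√2 ≈ 1.4142*I)
M = -7*I*√2 (M = (-6 - 1)*(I*√2) = -7*I*√2 ≈ -9.8995*I)
f*M + U = -(-882)*I*√2 + 79 = 882*I*√2 + 79 = 79 + 882*I*√2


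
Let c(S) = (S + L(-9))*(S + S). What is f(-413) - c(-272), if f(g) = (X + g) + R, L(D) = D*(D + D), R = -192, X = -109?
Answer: -60554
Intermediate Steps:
L(D) = 2*D**2 (L(D) = D*(2*D) = 2*D**2)
c(S) = 2*S*(162 + S) (c(S) = (S + 2*(-9)**2)*(S + S) = (S + 2*81)*(2*S) = (S + 162)*(2*S) = (162 + S)*(2*S) = 2*S*(162 + S))
f(g) = -301 + g (f(g) = (-109 + g) - 192 = -301 + g)
f(-413) - c(-272) = (-301 - 413) - 2*(-272)*(162 - 272) = -714 - 2*(-272)*(-110) = -714 - 1*59840 = -714 - 59840 = -60554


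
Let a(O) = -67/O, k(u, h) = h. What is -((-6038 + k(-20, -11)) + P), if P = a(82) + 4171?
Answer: 154063/82 ≈ 1878.8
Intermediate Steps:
P = 341955/82 (P = -67/82 + 4171 = 341955/82 ≈ 4170.2)
-((-6038 + k(-20, -11)) + P) = -((-6038 - 11) + 341955/82) = -(-6049 + 341955/82) = -1*(-154063/82) = 154063/82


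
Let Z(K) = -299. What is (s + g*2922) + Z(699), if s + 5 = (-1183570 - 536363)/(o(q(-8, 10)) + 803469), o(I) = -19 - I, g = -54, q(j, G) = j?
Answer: -127022002069/803458 ≈ -1.5809e+5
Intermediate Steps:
s = -5737223/803458 (s = -5 + (-1183570 - 536363)/((-19 - 1*(-8)) + 803469) = -5 - 1719933/((-19 + 8) + 803469) = -5 - 1719933/(-11 + 803469) = -5 - 1719933/803458 = -5737223/803458 ≈ -7.1407)
(s + g*2922) + Z(699) = (-5737223/803458 - 54*2922) - 299 = (-5737223/803458 - 157788) - 299 = -126781768127/803458 - 299 = -127022002069/803458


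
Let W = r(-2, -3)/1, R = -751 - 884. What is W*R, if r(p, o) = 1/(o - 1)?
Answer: 1635/4 ≈ 408.75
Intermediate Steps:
R = -1635
r(p, o) = 1/(-1 + o)
W = -1/4 (W = 1/(1*(-1 - 3)) = 1/(-4) = 1*(-1/4) = -1/4 ≈ -0.25000)
W*R = -1/4*(-1635) = 1635/4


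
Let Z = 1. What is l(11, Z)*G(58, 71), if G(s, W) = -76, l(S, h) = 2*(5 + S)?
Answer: -2432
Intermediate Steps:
l(S, h) = 10 + 2*S
l(11, Z)*G(58, 71) = (10 + 2*11)*(-76) = (10 + 22)*(-76) = 32*(-76) = -2432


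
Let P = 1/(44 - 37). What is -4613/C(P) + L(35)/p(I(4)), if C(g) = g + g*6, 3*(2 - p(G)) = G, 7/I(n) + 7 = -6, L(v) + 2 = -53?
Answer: -78850/17 ≈ -4638.2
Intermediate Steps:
L(v) = -55 (L(v) = -2 - 53 = -55)
I(n) = -7/13 (I(n) = 7/(-7 - 6) = 7/(-13) = 7*(-1/13) = -7/13)
P = 1/7 ≈ 0.14286
p(G) = 2 - G/3
C(g) = 7*g (C(g) = g + 6*g = 7*g)
-4613/C(P) + L(35)/p(I(4)) = -4613/1 - 55/(2 - 1/3*(-7/13)) = -4613/1 - 55/(2 + 7/39) = -4613*1 - 55/85/39 = -4613 - 55*39/85 = -4613 - 429/17 = -78850/17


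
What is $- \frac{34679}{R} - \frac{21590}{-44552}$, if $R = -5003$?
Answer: $\frac{826516789}{111446828} \approx 7.4162$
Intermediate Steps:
$- \frac{34679}{R} - \frac{21590}{-44552} = - \frac{34679}{-5003} - \frac{21590}{-44552} = \left(-34679\right) \left(- \frac{1}{5003}\right) - - \frac{10795}{22276} = \frac{34679}{5003} + \frac{10795}{22276} = \frac{826516789}{111446828}$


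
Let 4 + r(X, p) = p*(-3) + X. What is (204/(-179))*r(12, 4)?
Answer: 816/179 ≈ 4.5587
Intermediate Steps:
r(X, p) = -4 + X - 3*p (r(X, p) = -4 + (p*(-3) + X) = -4 + (-3*p + X) = -4 + (X - 3*p) = -4 + X - 3*p)
(204/(-179))*r(12, 4) = (204/(-179))*(-4 + 12 - 3*4) = (204*(-1/179))*(-4 + 12 - 12) = -204/179*(-4) = 816/179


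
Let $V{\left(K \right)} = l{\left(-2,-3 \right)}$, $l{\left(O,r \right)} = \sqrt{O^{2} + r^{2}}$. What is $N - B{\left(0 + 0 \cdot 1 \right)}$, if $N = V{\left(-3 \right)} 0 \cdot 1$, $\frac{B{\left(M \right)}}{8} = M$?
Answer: $0$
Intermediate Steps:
$B{\left(M \right)} = 8 M$
$V{\left(K \right)} = \sqrt{13}$ ($V{\left(K \right)} = \sqrt{\left(-2\right)^{2} + \left(-3\right)^{2}} = \sqrt{4 + 9} = \sqrt{13}$)
$N = 0$ ($N = \sqrt{13} \cdot 0 \cdot 1 = 0 \cdot 1 = 0$)
$N - B{\left(0 + 0 \cdot 1 \right)} = 0 - 8 \left(0 + 0 \cdot 1\right) = 0 - 8 \left(0 + 0\right) = 0 - 8 \cdot 0 = 0 - 0 = 0 + 0 = 0$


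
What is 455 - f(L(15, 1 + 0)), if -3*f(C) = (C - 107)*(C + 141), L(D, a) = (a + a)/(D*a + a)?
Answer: -292645/64 ≈ -4572.6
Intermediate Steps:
L(D, a) = 2*a/(a + D*a) (L(D, a) = (2*a)/(a + D*a) = 2*a/(a + D*a))
f(C) = -(-107 + C)*(141 + C)/3 (f(C) = -(C - 107)*(C + 141)/3 = -(-107 + C)*(141 + C)/3)
455 - f(L(15, 1 + 0)) = 455 - (5029 - 68/(3*(1 + 15)) - 4/(1 + 15)²/3) = 455 - (5029 - 68/(3*16) - (2/16)²/3) = 455 - (5029 - 68/(3*16) - (2*(1/16))²/3) = 455 - (5029 - 34/3*⅛ - (⅛)²/3) = 455 - (5029 - 17/12 - ⅓*1/64) = 455 - (5029 - 17/12 - 1/192) = 455 - 1*321765/64 = 455 - 321765/64 = -292645/64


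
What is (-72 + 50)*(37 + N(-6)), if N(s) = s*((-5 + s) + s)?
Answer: -3058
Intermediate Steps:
N(s) = s*(-5 + 2*s)
(-72 + 50)*(37 + N(-6)) = (-72 + 50)*(37 - 6*(-5 + 2*(-6))) = -22*(37 - 6*(-5 - 12)) = -22*(37 - 6*(-17)) = -22*(37 + 102) = -22*139 = -3058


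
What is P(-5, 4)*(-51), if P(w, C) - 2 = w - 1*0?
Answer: 153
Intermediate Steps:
P(w, C) = 2 + w (P(w, C) = 2 + (w - 1*0) = 2 + (w + 0) = 2 + w)
P(-5, 4)*(-51) = (2 - 5)*(-51) = -3*(-51) = 153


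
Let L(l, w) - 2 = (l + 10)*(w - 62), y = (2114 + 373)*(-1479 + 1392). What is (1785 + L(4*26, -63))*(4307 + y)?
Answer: 2642928706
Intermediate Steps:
y = -216369 (y = 2487*(-87) = -216369)
L(l, w) = 2 + (-62 + w)*(10 + l) (L(l, w) = 2 + (l + 10)*(w - 62) = 2 + (10 + l)*(-62 + w) = 2 + (-62 + w)*(10 + l))
(1785 + L(4*26, -63))*(4307 + y) = (1785 + (-618 - 248*26 + 10*(-63) + (4*26)*(-63)))*(4307 - 216369) = (1785 + (-618 - 62*104 - 630 + 104*(-63)))*(-212062) = (1785 + (-618 - 6448 - 630 - 6552))*(-212062) = (1785 - 14248)*(-212062) = -12463*(-212062) = 2642928706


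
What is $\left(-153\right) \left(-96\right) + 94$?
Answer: $14782$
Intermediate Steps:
$\left(-153\right) \left(-96\right) + 94 = 14688 + 94 = 14782$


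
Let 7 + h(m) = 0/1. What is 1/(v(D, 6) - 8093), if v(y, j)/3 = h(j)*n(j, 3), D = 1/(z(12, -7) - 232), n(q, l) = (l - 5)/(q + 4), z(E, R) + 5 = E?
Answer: -5/40444 ≈ -0.00012363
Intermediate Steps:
z(E, R) = -5 + E
h(m) = -7 (h(m) = -7 + 0/1 = -7 + 0*1 = -7 + 0 = -7)
n(q, l) = (-5 + l)/(4 + q)
D = -1/225 (D = 1/((-5 + 12) - 232) = 1/(7 - 232) = 1/(-225) = -1/225 ≈ -0.0044444)
v(y, j) = 42/(4 + j) (v(y, j) = 3*(-7*(-5 + 3)/(4 + j)) = 3*(-7*(-2)/(4 + j)) = 3*(-(-14)/(4 + j)) = 3*(14/(4 + j)) = 42/(4 + j))
1/(v(D, 6) - 8093) = 1/(42/(4 + 6) - 8093) = 1/(42/10 - 8093) = 1/(42*(⅒) - 8093) = 1/(21/5 - 8093) = 1/(-40444/5) = -5/40444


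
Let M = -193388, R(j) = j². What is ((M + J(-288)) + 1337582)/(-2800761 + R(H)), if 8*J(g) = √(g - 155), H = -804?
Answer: -381398/718115 - I*√443/17234760 ≈ -0.53111 - 1.2212e-6*I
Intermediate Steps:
J(g) = √(-155 + g)/8 (J(g) = √(g - 155)/8 = √(-155 + g)/8)
((M + J(-288)) + 1337582)/(-2800761 + R(H)) = ((-193388 + √(-155 - 288)/8) + 1337582)/(-2800761 + (-804)²) = ((-193388 + √(-443)/8) + 1337582)/(-2800761 + 646416) = ((-193388 + (I*√443)/8) + 1337582)/(-2154345) = ((-193388 + I*√443/8) + 1337582)*(-1/2154345) = (1144194 + I*√443/8)*(-1/2154345) = -381398/718115 - I*√443/17234760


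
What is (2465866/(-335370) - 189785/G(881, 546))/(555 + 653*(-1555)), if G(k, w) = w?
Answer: 1547489483/4424596776600 ≈ 0.00034975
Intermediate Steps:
(2465866/(-335370) - 189785/G(881, 546))/(555 + 653*(-1555)) = (2465866/(-335370) - 189785/546)/(555 + 653*(-1555)) = (2465866*(-1/335370) - 189785*1/546)/(555 - 1015415) = (-1232933/167685 - 189785/546)/(-1014860) = -1547489483/4359810*(-1/1014860) = 1547489483/4424596776600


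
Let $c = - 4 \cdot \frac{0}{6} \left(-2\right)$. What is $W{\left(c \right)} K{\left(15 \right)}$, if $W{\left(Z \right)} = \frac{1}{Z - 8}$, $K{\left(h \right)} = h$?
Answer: $- \frac{15}{8} \approx -1.875$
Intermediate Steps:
$c = 0$ ($c = - 4 \cdot 0 \cdot \frac{1}{6} \left(-2\right) = \left(-4\right) 0 \left(-2\right) = 0 \left(-2\right) = 0$)
$W{\left(Z \right)} = \frac{1}{-8 + Z}$
$W{\left(c \right)} K{\left(15 \right)} = \frac{1}{-8 + 0} \cdot 15 = \frac{1}{-8} \cdot 15 = \left(- \frac{1}{8}\right) 15 = - \frac{15}{8}$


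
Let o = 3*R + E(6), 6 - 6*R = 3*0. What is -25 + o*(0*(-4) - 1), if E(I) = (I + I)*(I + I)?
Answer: -172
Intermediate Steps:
R = 1 (R = 1 - 0/2 = 1 - 1/6*0 = 1 + 0 = 1)
E(I) = 4*I**2 (E(I) = (2*I)*(2*I) = 4*I**2)
o = 147 (o = 3*1 + 4*6**2 = 3 + 4*36 = 3 + 144 = 147)
-25 + o*(0*(-4) - 1) = -25 + 147*(0*(-4) - 1) = -25 + 147*(0 - 1) = -25 + 147*(-1) = -25 - 147 = -172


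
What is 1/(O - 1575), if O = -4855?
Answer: -1/6430 ≈ -0.00015552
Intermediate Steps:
1/(O - 1575) = 1/(-4855 - 1575) = 1/(-6430) = -1/6430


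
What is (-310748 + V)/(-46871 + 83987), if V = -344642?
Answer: -327695/18558 ≈ -17.658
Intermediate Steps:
(-310748 + V)/(-46871 + 83987) = (-310748 - 344642)/(-46871 + 83987) = -655390/37116 = -655390*1/37116 = -327695/18558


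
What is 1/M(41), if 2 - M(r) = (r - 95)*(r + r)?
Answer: 1/4430 ≈ 0.00022573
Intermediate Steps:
M(r) = 2 - 2*r*(-95 + r) (M(r) = 2 - (r - 95)*(r + r) = 2 - (-95 + r)*2*r = 2 - 2*r*(-95 + r))
1/M(41) = 1/(2 - 2*41² + 190*41) = 1/(2 - 2*1681 + 7790) = 1/(2 - 3362 + 7790) = 1/4430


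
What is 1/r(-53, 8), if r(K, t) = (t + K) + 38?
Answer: -1/7 ≈ -0.14286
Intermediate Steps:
r(K, t) = 38 + K + t (r(K, t) = (K + t) + 38 = 38 + K + t)
1/r(-53, 8) = 1/(38 - 53 + 8) = 1/(-7) = -1/7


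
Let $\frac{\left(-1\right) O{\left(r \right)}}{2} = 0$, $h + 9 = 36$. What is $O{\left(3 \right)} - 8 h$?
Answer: $-216$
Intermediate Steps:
$h = 27$ ($h = -9 + 36 = 27$)
$O{\left(r \right)} = 0$ ($O{\left(r \right)} = \left(-2\right) 0 = 0$)
$O{\left(3 \right)} - 8 h = 0 - 216 = -216$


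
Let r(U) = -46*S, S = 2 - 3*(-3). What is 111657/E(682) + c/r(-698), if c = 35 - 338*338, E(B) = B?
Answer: 3054295/7843 ≈ 389.43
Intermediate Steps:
S = 11 (S = 2 + 9 = 11)
r(U) = -506 (r(U) = -46*11 = -506)
c = -114209 (c = 35 - 114244 = -114209)
111657/E(682) + c/r(-698) = 111657/682 - 114209/(-506) = 111657*(1/682) - 114209*(-1/506) = 111657/682 + 114209/506 = 3054295/7843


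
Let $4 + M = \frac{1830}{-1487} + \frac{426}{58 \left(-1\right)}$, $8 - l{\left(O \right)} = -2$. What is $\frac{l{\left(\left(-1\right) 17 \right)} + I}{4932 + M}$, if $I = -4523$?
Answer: $- \frac{194614099}{212140343} \approx -0.91738$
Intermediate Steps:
$l{\left(O \right)} = 10$ ($l{\left(O \right)} = 8 - -2 = 8 + 2 = 10$)
$M = - \frac{542293}{43123}$ ($M = -4 + \left(\frac{1830}{-1487} + \frac{426}{58 \left(-1\right)}\right) = -4 + \left(1830 \left(- \frac{1}{1487}\right) + \frac{426}{-58}\right) = -4 + \left(- \frac{1830}{1487} + 426 \left(- \frac{1}{58}\right)\right) = -4 - \frac{369801}{43123} = - \frac{542293}{43123} \approx -12.576$)
$\frac{l{\left(\left(-1\right) 17 \right)} + I}{4932 + M} = \frac{10 - 4523}{4932 - \frac{542293}{43123}} = - \frac{4513}{\frac{212140343}{43123}} = \left(-4513\right) \frac{43123}{212140343} = - \frac{194614099}{212140343}$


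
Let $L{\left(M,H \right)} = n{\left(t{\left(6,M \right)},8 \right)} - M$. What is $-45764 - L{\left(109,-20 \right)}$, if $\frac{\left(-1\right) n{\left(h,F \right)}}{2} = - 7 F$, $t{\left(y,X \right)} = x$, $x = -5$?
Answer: $-45767$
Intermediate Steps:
$t{\left(y,X \right)} = -5$
$n{\left(h,F \right)} = 14 F$ ($n{\left(h,F \right)} = - 2 \left(- 7 F\right) = 14 F$)
$L{\left(M,H \right)} = 112 - M$ ($L{\left(M,H \right)} = 14 \cdot 8 - M = 112 - M$)
$-45764 - L{\left(109,-20 \right)} = -45764 - \left(112 - 109\right) = -45764 - 3 = -45767$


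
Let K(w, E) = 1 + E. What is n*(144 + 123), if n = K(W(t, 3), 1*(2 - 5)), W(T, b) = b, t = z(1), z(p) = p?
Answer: -534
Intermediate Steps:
t = 1
n = -2 (n = 1 + 1*(2 - 5) = 1 + 1*(-3) = 1 - 3 = -2)
n*(144 + 123) = -2*(144 + 123) = -2*267 = -534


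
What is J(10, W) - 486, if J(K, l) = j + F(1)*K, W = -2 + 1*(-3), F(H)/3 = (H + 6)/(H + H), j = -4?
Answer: -385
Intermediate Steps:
F(H) = 3*(6 + H)/(2*H) (F(H) = 3*((H + 6)/(H + H)) = 3*((6 + H)/((2*H))) = 3*((6 + H)*(1/(2*H))) = 3*((6 + H)/(2*H)) = 3*(6 + H)/(2*H))
W = -5 (W = -2 - 3 = -5)
J(K, l) = -4 + 21*K/2 (J(K, l) = -4 + (3/2 + 9/1)*K = -4 + (3/2 + 9*1)*K = -4 + (3/2 + 9)*K = -4 + 21*K/2)
J(10, W) - 486 = (-4 + (21/2)*10) - 486 = (-4 + 105) - 486 = 101 - 486 = -385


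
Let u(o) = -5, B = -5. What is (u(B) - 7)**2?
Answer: 144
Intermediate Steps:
(u(B) - 7)**2 = (-5 - 7)**2 = (-12)**2 = 144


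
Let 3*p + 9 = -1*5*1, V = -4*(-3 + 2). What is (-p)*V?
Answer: 56/3 ≈ 18.667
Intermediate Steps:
V = 4 (V = -4*(-1) = 4)
p = -14/3 (p = -3 + (-1*5*1)/3 = -3 + (-5*1)/3 = -3 + (⅓)*(-5) = -3 - 5/3 = -14/3 ≈ -4.6667)
(-p)*V = -1*(-14/3)*4 = (14/3)*4 = 56/3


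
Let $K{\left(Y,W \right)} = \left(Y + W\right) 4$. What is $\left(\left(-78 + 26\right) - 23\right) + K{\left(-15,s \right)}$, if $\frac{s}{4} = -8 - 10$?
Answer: $-423$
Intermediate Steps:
$s = -72$ ($s = 4 \left(-8 - 10\right) = 4 \left(-18\right) = -72$)
$K{\left(Y,W \right)} = 4 W + 4 Y$ ($K{\left(Y,W \right)} = \left(W + Y\right) 4 = 4 W + 4 Y$)
$\left(\left(-78 + 26\right) - 23\right) + K{\left(-15,s \right)} = \left(\left(-78 + 26\right) - 23\right) + \left(4 \left(-72\right) + 4 \left(-15\right)\right) = \left(-52 - 23\right) - 348 = -75 - 348 = -423$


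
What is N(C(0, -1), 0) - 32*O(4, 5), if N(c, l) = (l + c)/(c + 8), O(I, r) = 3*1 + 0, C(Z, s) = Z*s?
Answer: -96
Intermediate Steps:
O(I, r) = 3 (O(I, r) = 3 + 0 = 3)
N(c, l) = (c + l)/(8 + c)
N(C(0, -1), 0) - 32*O(4, 5) = (0*(-1) + 0)/(8 + 0*(-1)) - 32*3 = (0 + 0)/(8 + 0) - 96 = 0/8 - 96 = (1/8)*0 - 96 = 0 - 96 = -96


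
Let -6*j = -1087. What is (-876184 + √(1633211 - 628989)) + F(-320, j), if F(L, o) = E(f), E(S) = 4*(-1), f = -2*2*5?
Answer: -876188 + √1004222 ≈ -8.7519e+5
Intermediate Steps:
j = 1087/6 (j = -⅙*(-1087) = 1087/6 ≈ 181.17)
f = -20 (f = -4*5 = -20)
E(S) = -4
F(L, o) = -4
(-876184 + √(1633211 - 628989)) + F(-320, j) = (-876184 + √(1633211 - 628989)) - 4 = (-876184 + √1004222) - 4 = -876188 + √1004222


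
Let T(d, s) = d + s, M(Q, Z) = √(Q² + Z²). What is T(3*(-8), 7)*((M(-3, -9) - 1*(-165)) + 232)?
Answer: -6749 - 51*√10 ≈ -6910.3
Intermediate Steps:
T(3*(-8), 7)*((M(-3, -9) - 1*(-165)) + 232) = (3*(-8) + 7)*((√((-3)² + (-9)²) - 1*(-165)) + 232) = (-24 + 7)*((√(9 + 81) + 165) + 232) = -17*((√90 + 165) + 232) = -17*((3*√10 + 165) + 232) = -17*((165 + 3*√10) + 232) = -17*(397 + 3*√10) = -6749 - 51*√10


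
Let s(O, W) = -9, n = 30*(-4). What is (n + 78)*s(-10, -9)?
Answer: 378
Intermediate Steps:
n = -120
(n + 78)*s(-10, -9) = (-120 + 78)*(-9) = -42*(-9) = 378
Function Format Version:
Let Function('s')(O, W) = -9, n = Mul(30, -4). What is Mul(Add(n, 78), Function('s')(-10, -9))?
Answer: 378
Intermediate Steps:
n = -120
Mul(Add(n, 78), Function('s')(-10, -9)) = Mul(Add(-120, 78), -9) = Mul(-42, -9) = 378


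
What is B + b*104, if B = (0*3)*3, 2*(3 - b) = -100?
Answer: 5512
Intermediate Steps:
b = 53 (b = 3 - 1/2*(-100) = 3 + 50 = 53)
B = 0 (B = 0*3 = 0)
B + b*104 = 0 + 53*104 = 0 + 5512 = 5512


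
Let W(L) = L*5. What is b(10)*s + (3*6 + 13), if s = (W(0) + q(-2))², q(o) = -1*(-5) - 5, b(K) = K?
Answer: 31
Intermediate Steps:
W(L) = 5*L
q(o) = 0 (q(o) = 5 - 5 = 0)
s = 0 (s = (5*0 + 0)² = (0 + 0)² = 0² = 0)
b(10)*s + (3*6 + 13) = 10*0 + (3*6 + 13) = 0 + (18 + 13) = 0 + 31 = 31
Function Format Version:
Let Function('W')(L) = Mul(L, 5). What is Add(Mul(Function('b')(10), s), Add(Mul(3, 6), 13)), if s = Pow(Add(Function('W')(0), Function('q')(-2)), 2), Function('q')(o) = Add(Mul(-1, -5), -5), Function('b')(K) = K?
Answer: 31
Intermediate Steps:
Function('W')(L) = Mul(5, L)
Function('q')(o) = 0 (Function('q')(o) = Add(5, -5) = 0)
s = 0 (s = Pow(Add(Mul(5, 0), 0), 2) = Pow(Add(0, 0), 2) = Pow(0, 2) = 0)
Add(Mul(Function('b')(10), s), Add(Mul(3, 6), 13)) = Add(Mul(10, 0), Add(Mul(3, 6), 13)) = Add(0, Add(18, 13)) = Add(0, 31) = 31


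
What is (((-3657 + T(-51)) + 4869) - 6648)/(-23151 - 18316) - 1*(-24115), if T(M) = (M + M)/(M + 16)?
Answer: 34999374833/1451345 ≈ 24115.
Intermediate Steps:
T(M) = 2*M/(16 + M) (T(M) = (2*M)/(16 + M) = 2*M/(16 + M))
(((-3657 + T(-51)) + 4869) - 6648)/(-23151 - 18316) - 1*(-24115) = (((-3657 + 2*(-51)/(16 - 51)) + 4869) - 6648)/(-23151 - 18316) - 1*(-24115) = (((-3657 + 2*(-51)/(-35)) + 4869) - 6648)/(-41467) + 24115 = (((-3657 + 2*(-51)*(-1/35)) + 4869) - 6648)*(-1/41467) + 24115 = (((-3657 + 102/35) + 4869) - 6648)*(-1/41467) + 24115 = ((-127893/35 + 4869) - 6648)*(-1/41467) + 24115 = (42522/35 - 6648)*(-1/41467) + 24115 = -190158/35*(-1/41467) + 24115 = 190158/1451345 + 24115 = 34999374833/1451345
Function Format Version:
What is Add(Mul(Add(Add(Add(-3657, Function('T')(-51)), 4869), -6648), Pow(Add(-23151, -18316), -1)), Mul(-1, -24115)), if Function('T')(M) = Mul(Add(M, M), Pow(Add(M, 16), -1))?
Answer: Rational(34999374833, 1451345) ≈ 24115.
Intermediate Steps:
Function('T')(M) = Mul(2, M, Pow(Add(16, M), -1)) (Function('T')(M) = Mul(Mul(2, M), Pow(Add(16, M), -1)) = Mul(2, M, Pow(Add(16, M), -1)))
Add(Mul(Add(Add(Add(-3657, Function('T')(-51)), 4869), -6648), Pow(Add(-23151, -18316), -1)), Mul(-1, -24115)) = Add(Mul(Add(Add(Add(-3657, Mul(2, -51, Pow(Add(16, -51), -1))), 4869), -6648), Pow(Add(-23151, -18316), -1)), Mul(-1, -24115)) = Add(Mul(Add(Add(Add(-3657, Mul(2, -51, Pow(-35, -1))), 4869), -6648), Pow(-41467, -1)), 24115) = Add(Mul(Add(Add(Add(-3657, Mul(2, -51, Rational(-1, 35))), 4869), -6648), Rational(-1, 41467)), 24115) = Add(Mul(Add(Add(Add(-3657, Rational(102, 35)), 4869), -6648), Rational(-1, 41467)), 24115) = Add(Mul(Add(Add(Rational(-127893, 35), 4869), -6648), Rational(-1, 41467)), 24115) = Add(Mul(Add(Rational(42522, 35), -6648), Rational(-1, 41467)), 24115) = Add(Mul(Rational(-190158, 35), Rational(-1, 41467)), 24115) = Add(Rational(190158, 1451345), 24115) = Rational(34999374833, 1451345)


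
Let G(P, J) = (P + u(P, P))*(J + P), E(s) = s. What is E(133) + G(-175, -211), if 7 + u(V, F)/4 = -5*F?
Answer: -1272509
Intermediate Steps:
u(V, F) = -28 - 20*F (u(V, F) = -28 + 4*(-5*F) = -28 - 20*F)
G(P, J) = (-28 - 19*P)*(J + P) (G(P, J) = (P + (-28 - 20*P))*(J + P) = (-28 - 19*P)*(J + P))
E(133) + G(-175, -211) = 133 + (-28*(-211) - 28*(-175) - 19*(-175)² - 19*(-211)*(-175)) = 133 + (5908 + 4900 - 19*30625 - 701575) = 133 + (5908 + 4900 - 581875 - 701575) = 133 - 1272642 = -1272509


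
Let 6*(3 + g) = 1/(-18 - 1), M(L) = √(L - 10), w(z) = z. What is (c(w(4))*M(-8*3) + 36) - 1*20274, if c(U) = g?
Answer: -20238 - 343*I*√34/114 ≈ -20238.0 - 17.544*I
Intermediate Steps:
M(L) = √(-10 + L)
g = -343/114 (g = -3 + 1/(6*(-18 - 1)) = -3 + (⅙)/(-19) = -3 + (⅙)*(-1/19) = -3 - 1/114 = -343/114 ≈ -3.0088)
c(U) = -343/114
(c(w(4))*M(-8*3) + 36) - 1*20274 = (-343*√(-10 - 8*3)/114 + 36) - 1*20274 = (-343*√(-10 - 24)/114 + 36) - 20274 = (-343*I*√34/114 + 36) - 20274 = (36 - 343*I*√34/114) - 20274 = -20238 - 343*I*√34/114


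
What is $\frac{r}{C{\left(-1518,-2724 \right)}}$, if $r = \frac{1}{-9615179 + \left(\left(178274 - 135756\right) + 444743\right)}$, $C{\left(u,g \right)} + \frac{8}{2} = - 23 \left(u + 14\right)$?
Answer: $- \frac{1}{315716427784} \approx -3.1674 \cdot 10^{-12}$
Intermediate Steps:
$C{\left(u,g \right)} = -326 - 23 u$ ($C{\left(u,g \right)} = -4 - 23 \left(u + 14\right) = -4 - 23 \left(14 + u\right) = -4 - \left(322 + 23 u\right) = -326 - 23 u$)
$r = - \frac{1}{9127918}$ ($r = \frac{1}{-9615179 + \left(42518 + 444743\right)} = \frac{1}{-9615179 + 487261} = \frac{1}{-9127918} = - \frac{1}{9127918} \approx -1.0955 \cdot 10^{-7}$)
$\frac{r}{C{\left(-1518,-2724 \right)}} = - \frac{1}{9127918 \left(-326 - -34914\right)} = - \frac{1}{9127918 \left(-326 + 34914\right)} = - \frac{1}{9127918 \cdot 34588} = \left(- \frac{1}{9127918}\right) \frac{1}{34588} = - \frac{1}{315716427784}$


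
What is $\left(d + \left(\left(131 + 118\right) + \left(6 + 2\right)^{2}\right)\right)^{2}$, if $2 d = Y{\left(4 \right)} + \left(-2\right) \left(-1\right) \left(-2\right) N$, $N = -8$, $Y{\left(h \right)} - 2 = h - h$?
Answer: $108900$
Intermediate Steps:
$Y{\left(h \right)} = 2$ ($Y{\left(h \right)} = 2 + \left(h - h\right) = 2 + 0 = 2$)
$d = 17$ ($d = \frac{2 + \left(-2\right) \left(-1\right) \left(-2\right) \left(-8\right)}{2} = \frac{2 + 2 \left(-2\right) \left(-8\right)}{2} = \frac{2 - -32}{2} = \frac{2 + 32}{2} = \frac{1}{2} \cdot 34 = 17$)
$\left(d + \left(\left(131 + 118\right) + \left(6 + 2\right)^{2}\right)\right)^{2} = \left(17 + \left(\left(131 + 118\right) + \left(6 + 2\right)^{2}\right)\right)^{2} = \left(17 + \left(249 + 8^{2}\right)\right)^{2} = \left(17 + \left(249 + 64\right)\right)^{2} = \left(17 + 313\right)^{2} = 330^{2} = 108900$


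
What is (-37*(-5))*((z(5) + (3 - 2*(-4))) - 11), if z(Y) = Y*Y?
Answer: 4625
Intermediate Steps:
z(Y) = Y**2
(-37*(-5))*((z(5) + (3 - 2*(-4))) - 11) = (-37*(-5))*((5**2 + (3 - 2*(-4))) - 11) = 185*((25 + (3 + 8)) - 11) = 185*((25 + 11) - 11) = 185*(36 - 11) = 185*25 = 4625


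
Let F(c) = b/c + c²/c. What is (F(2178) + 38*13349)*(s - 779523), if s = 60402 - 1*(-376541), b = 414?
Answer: -21117406458540/121 ≈ -1.7452e+11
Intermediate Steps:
s = 436943 (s = 60402 + 376541 = 436943)
F(c) = c + 414/c (F(c) = 414/c + c²/c = 414/c + c = c + 414/c)
(F(2178) + 38*13349)*(s - 779523) = ((2178 + 414/2178) + 38*13349)*(436943 - 779523) = ((2178 + 414*(1/2178)) + 507262)*(-342580) = ((2178 + 23/121) + 507262)*(-342580) = (263561/121 + 507262)*(-342580) = (61642263/121)*(-342580) = -21117406458540/121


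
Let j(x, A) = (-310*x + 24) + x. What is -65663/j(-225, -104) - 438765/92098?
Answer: -36563097959/6405323802 ≈ -5.7082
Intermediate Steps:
j(x, A) = 24 - 309*x (j(x, A) = (24 - 310*x) + x = 24 - 309*x)
-65663/j(-225, -104) - 438765/92098 = -65663/(24 - 309*(-225)) - 438765/92098 = -65663/(24 + 69525) - 438765*1/92098 = -65663/69549 - 438765/92098 = -36563097959/6405323802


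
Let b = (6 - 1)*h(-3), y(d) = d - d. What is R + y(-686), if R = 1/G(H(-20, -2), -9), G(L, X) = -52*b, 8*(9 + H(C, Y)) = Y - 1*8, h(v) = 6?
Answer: -1/1560 ≈ -0.00064103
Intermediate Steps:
y(d) = 0
H(C, Y) = -10 + Y/8 (H(C, Y) = -9 + (Y - 1*8)/8 = -9 + (Y - 8)/8 = -9 + (-8 + Y)/8 = -9 + (-1 + Y/8) = -10 + Y/8)
b = 30 (b = (6 - 1)*6 = 5*6 = 30)
G(L, X) = -1560 (G(L, X) = -52*30 = -1560)
R = -1/1560 (R = 1/(-1560) = -1/1560 ≈ -0.00064103)
R + y(-686) = -1/1560 + 0 = -1/1560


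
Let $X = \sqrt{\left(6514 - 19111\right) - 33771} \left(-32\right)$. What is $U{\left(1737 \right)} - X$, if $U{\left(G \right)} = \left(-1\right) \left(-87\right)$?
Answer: $87 + 384 i \sqrt{322} \approx 87.0 + 6890.6 i$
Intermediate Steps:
$U{\left(G \right)} = 87$
$X = - 384 i \sqrt{322}$ ($X = \sqrt{\left(6514 - 19111\right) - 33771} \left(-32\right) = \sqrt{-12597 - 33771} \left(-32\right) = \sqrt{-46368} \left(-32\right) = 12 i \sqrt{322} \left(-32\right) = - 384 i \sqrt{322} \approx - 6890.6 i$)
$U{\left(1737 \right)} - X = 87 - - 384 i \sqrt{322} = 87 + 384 i \sqrt{322}$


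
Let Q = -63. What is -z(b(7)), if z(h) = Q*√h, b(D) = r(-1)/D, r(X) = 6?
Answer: 9*√42 ≈ 58.327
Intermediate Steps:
b(D) = 6/D
z(h) = -63*√h
-z(b(7)) = -(-63)*√(6/7) = -(-63)*√42/7 = -(-9)*√42 = 9*√42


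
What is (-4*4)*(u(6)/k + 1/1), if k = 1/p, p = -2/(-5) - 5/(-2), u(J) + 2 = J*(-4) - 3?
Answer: 6648/5 ≈ 1329.6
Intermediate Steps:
u(J) = -5 - 4*J (u(J) = -2 + (J*(-4) - 3) = -2 + (-4*J - 3) = -2 + (-3 - 4*J) = -5 - 4*J)
p = 29/10 (p = -2*(-⅕) - 5*(-½) = ⅖ + 5/2 = 29/10 ≈ 2.9000)
k = 10/29 (k = 1/(29/10) = 10/29 ≈ 0.34483)
(-4*4)*(u(6)/k + 1/1) = (-4*4)*((-5 - 4*6)/(10/29) + 1/1) = -16*((-5 - 24)*(29/10) + 1*1) = -16*(-29*29/10 + 1) = -16*(-841/10 + 1) = -16*(-831/10) = 6648/5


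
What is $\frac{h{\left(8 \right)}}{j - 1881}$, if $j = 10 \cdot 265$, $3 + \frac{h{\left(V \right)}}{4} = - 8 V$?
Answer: $- \frac{268}{769} \approx -0.3485$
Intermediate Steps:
$h{\left(V \right)} = -12 - 32 V$ ($h{\left(V \right)} = -12 + 4 \left(- 8 V\right) = -12 - 32 V$)
$j = 2650$
$\frac{h{\left(8 \right)}}{j - 1881} = \frac{-12 - 256}{2650 - 1881} = \frac{-12 - 256}{769} = \frac{1}{769} \left(-268\right) = - \frac{268}{769}$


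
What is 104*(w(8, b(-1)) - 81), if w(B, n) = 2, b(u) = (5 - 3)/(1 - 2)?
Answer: -8216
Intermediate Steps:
b(u) = -2 (b(u) = 2/(-1) = 2*(-1) = -2)
104*(w(8, b(-1)) - 81) = 104*(2 - 81) = 104*(-79) = -8216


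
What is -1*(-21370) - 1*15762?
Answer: 5608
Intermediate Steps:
-1*(-21370) - 1*15762 = 21370 - 15762 = 5608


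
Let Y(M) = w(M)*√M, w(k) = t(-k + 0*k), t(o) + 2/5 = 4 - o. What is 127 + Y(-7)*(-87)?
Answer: 127 + 1479*I*√7/5 ≈ 127.0 + 782.61*I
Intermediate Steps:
t(o) = 18/5 - o (t(o) = -⅖ + (4 - o) = 18/5 - o)
w(k) = 18/5 + k (w(k) = 18/5 - (-k + 0*k) = 18/5 - (-k + 0) = 18/5 - (-1)*k = 18/5 + k)
Y(M) = √M*(18/5 + M) (Y(M) = (18/5 + M)*√M = √M*(18/5 + M))
127 + Y(-7)*(-87) = 127 + (√(-7)*(18/5 - 7))*(-87) = 127 + ((I*√7)*(-17/5))*(-87) = 127 - 17*I*√7/5*(-87) = 127 + 1479*I*√7/5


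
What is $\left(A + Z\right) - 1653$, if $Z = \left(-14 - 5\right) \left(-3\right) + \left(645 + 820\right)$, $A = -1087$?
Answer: $-1218$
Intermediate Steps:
$Z = 1522$ ($Z = \left(-19\right) \left(-3\right) + 1465 = 57 + 1465 = 1522$)
$\left(A + Z\right) - 1653 = \left(-1087 + 1522\right) - 1653 = 435 - 1653 = -1218$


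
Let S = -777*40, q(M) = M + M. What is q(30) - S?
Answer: 31140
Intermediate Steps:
q(M) = 2*M
S = -31080
q(30) - S = 2*30 - 1*(-31080) = 60 + 31080 = 31140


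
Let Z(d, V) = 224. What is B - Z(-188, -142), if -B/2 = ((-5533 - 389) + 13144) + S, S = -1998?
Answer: -10672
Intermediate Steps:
B = -10448 (B = -2*(((-5533 - 389) + 13144) - 1998) = -2*((-5922 + 13144) - 1998) = -2*(7222 - 1998) = -2*5224 = -10448)
B - Z(-188, -142) = -10448 - 1*224 = -10448 - 224 = -10672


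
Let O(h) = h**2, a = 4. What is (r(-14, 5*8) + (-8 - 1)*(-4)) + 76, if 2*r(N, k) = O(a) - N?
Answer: 127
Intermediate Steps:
r(N, k) = 8 - N/2 (r(N, k) = (4**2 - N)/2 = (16 - N)/2 = 8 - N/2)
(r(-14, 5*8) + (-8 - 1)*(-4)) + 76 = ((8 - 1/2*(-14)) + (-8 - 1)*(-4)) + 76 = ((8 + 7) - 9*(-4)) + 76 = (15 + 36) + 76 = 51 + 76 = 127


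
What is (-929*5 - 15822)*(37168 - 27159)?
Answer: -204854203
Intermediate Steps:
(-929*5 - 15822)*(37168 - 27159) = (-4645 - 15822)*10009 = -20467*10009 = -204854203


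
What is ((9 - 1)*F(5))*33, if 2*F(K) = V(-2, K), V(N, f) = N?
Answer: -264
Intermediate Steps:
F(K) = -1 (F(K) = (½)*(-2) = -1)
((9 - 1)*F(5))*33 = ((9 - 1)*(-1))*33 = (8*(-1))*33 = -8*33 = -264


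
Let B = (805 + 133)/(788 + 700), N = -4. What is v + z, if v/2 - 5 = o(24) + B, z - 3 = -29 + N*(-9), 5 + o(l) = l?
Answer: 22045/372 ≈ 59.261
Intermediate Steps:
o(l) = -5 + l
B = 469/744 (B = 938/1488 = 938*(1/1488) = 469/744 ≈ 0.63038)
z = 10 (z = 3 + (-29 - 4*(-9)) = 3 + (-29 + 36) = 3 + 7 = 10)
v = 18325/372 (v = 10 + 2*((-5 + 24) + 469/744) = 10 + 2*(19 + 469/744) = 10 + 2*(14605/744) = 10 + 14605/372 = 18325/372 ≈ 49.261)
v + z = 18325/372 + 10 = 22045/372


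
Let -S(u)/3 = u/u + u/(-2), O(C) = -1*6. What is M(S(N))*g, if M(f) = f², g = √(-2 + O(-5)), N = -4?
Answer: 162*I*√2 ≈ 229.1*I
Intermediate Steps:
O(C) = -6
S(u) = -3 + 3*u/2 (S(u) = -3*(u/u + u/(-2)) = -3*(1 + u*(-½)) = -3*(1 - u/2) = -3 + 3*u/2)
g = 2*I*√2 (g = √(-2 - 6) = √(-8) = 2*I*√2 ≈ 2.8284*I)
M(S(N))*g = (-3 + (3/2)*(-4))²*(2*I*√2) = (-3 - 6)²*(2*I*√2) = (-9)²*(2*I*√2) = 81*(2*I*√2) = 162*I*√2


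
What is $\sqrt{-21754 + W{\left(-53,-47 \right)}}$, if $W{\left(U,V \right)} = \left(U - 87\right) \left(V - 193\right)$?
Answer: $\sqrt{11846} \approx 108.84$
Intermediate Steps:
$W{\left(U,V \right)} = \left(-193 + V\right) \left(-87 + U\right)$ ($W{\left(U,V \right)} = \left(-87 + U\right) \left(-193 + V\right) = \left(-193 + V\right) \left(-87 + U\right)$)
$\sqrt{-21754 + W{\left(-53,-47 \right)}} = \sqrt{-21754 - -33600} = \sqrt{-21754 + \left(16791 + 10229 + 4089 + 2491\right)} = \sqrt{-21754 + 33600} = \sqrt{11846}$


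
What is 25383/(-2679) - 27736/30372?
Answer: -70436435/6780549 ≈ -10.388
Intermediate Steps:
25383/(-2679) - 27736/30372 = 25383*(-1/2679) - 27736*1/30372 = -8461/893 - 6934/7593 = -70436435/6780549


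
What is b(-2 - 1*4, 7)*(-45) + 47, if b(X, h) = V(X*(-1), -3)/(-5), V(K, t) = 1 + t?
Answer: 29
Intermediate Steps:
b(X, h) = ⅖ (b(X, h) = (1 - 3)/(-5) = -2*(-⅕) = ⅖)
b(-2 - 1*4, 7)*(-45) + 47 = (⅖)*(-45) + 47 = -18 + 47 = 29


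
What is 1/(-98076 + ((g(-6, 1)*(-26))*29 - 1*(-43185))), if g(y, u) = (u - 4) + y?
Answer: -1/48105 ≈ -2.0788e-5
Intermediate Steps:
g(y, u) = -4 + u + y (g(y, u) = (-4 + u) + y = -4 + u + y)
1/(-98076 + ((g(-6, 1)*(-26))*29 - 1*(-43185))) = 1/(-98076 + (((-4 + 1 - 6)*(-26))*29 - 1*(-43185))) = 1/(-98076 + (-9*(-26)*29 + 43185)) = 1/(-98076 + (234*29 + 43185)) = 1/(-98076 + (6786 + 43185)) = 1/(-98076 + 49971) = 1/(-48105) = -1/48105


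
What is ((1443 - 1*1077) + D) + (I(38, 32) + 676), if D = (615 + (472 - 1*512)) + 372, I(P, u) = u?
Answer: 2021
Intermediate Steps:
D = 947 (D = (615 + (472 - 512)) + 372 = (615 - 40) + 372 = 575 + 372 = 947)
((1443 - 1*1077) + D) + (I(38, 32) + 676) = ((1443 - 1*1077) + 947) + (32 + 676) = ((1443 - 1077) + 947) + 708 = (366 + 947) + 708 = 1313 + 708 = 2021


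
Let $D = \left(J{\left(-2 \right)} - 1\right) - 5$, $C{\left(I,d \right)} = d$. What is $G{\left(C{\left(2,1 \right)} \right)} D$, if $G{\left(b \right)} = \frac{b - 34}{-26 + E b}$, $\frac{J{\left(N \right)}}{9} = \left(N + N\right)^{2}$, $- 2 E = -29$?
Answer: $396$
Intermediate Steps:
$E = \frac{29}{2}$ ($E = \left(- \frac{1}{2}\right) \left(-29\right) = \frac{29}{2} \approx 14.5$)
$J{\left(N \right)} = 36 N^{2}$ ($J{\left(N \right)} = 9 \left(N + N\right)^{2} = 9 \left(2 N\right)^{2} = 9 \cdot 4 N^{2} = 36 N^{2}$)
$D = 138$ ($D = \left(36 \left(-2\right)^{2} - 1\right) - 5 = \left(36 \cdot 4 - 1\right) - 5 = \left(144 - 1\right) - 5 = 143 - 5 = 138$)
$G{\left(b \right)} = \frac{-34 + b}{-26 + \frac{29 b}{2}}$ ($G{\left(b \right)} = \frac{b - 34}{-26 + \frac{29 b}{2}} = \frac{-34 + b}{-26 + \frac{29 b}{2}}$)
$G{\left(C{\left(2,1 \right)} \right)} D = \frac{2 \left(-34 + 1\right)}{-52 + 29 \cdot 1} \cdot 138 = 2 \frac{1}{-52 + 29} \left(-33\right) 138 = 2 \frac{1}{-23} \left(-33\right) 138 = 2 \left(- \frac{1}{23}\right) \left(-33\right) 138 = \frac{66}{23} \cdot 138 = 396$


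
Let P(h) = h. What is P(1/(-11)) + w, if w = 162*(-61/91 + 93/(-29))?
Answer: -18236063/29029 ≈ -628.20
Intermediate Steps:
w = -1657584/2639 (w = 162*(-61*1/91 + 93*(-1/29)) = 162*(-61/91 - 93/29) = 162*(-10232/2639) = -1657584/2639 ≈ -628.11)
P(1/(-11)) + w = 1/(-11) - 1657584/2639 = -1/11 - 1657584/2639 = -18236063/29029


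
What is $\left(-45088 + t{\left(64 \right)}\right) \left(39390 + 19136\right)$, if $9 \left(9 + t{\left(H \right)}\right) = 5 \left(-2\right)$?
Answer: $- \frac{23754708458}{9} \approx -2.6394 \cdot 10^{9}$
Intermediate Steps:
$t{\left(H \right)} = - \frac{91}{9}$ ($t{\left(H \right)} = -9 + \frac{5 \left(-2\right)}{9} = -9 + \frac{1}{9} \left(-10\right) = -9 - \frac{10}{9} = - \frac{91}{9}$)
$\left(-45088 + t{\left(64 \right)}\right) \left(39390 + 19136\right) = \left(-45088 - \frac{91}{9}\right) \left(39390 + 19136\right) = \left(- \frac{405883}{9}\right) 58526 = - \frac{23754708458}{9}$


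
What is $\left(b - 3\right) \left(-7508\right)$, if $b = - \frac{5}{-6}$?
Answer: $\frac{48802}{3} \approx 16267.0$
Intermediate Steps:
$b = \frac{5}{6}$ ($b = \left(-5\right) \left(- \frac{1}{6}\right) = \frac{5}{6} \approx 0.83333$)
$\left(b - 3\right) \left(-7508\right) = \left(\frac{5}{6} - 3\right) \left(-7508\right) = \left(- \frac{13}{6}\right) \left(-7508\right) = \frac{48802}{3}$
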